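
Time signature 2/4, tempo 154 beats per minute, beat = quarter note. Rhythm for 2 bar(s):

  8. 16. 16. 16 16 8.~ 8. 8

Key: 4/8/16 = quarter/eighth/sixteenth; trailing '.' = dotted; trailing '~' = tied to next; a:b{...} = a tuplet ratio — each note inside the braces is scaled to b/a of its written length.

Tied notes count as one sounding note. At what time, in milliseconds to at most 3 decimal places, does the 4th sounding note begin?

1. 0.0ms @ 0 + 292.208ms (3/4)
2. 292.208ms @ 3/4 + 146.104ms (3/8)
3. 438.312ms @ 9/8 + 146.104ms (3/8)
4. 584.416ms @ 3/2 + 97.403ms (1/4)
5. 681.818ms @ 7/4 + 97.403ms (1/4)
6. 779.221ms @ 2 + 584.416ms (3/2)
7. 1363.636ms @ 7/2 + 194.805ms (1/2)

note 4 onset = 3/2b = 584.416ms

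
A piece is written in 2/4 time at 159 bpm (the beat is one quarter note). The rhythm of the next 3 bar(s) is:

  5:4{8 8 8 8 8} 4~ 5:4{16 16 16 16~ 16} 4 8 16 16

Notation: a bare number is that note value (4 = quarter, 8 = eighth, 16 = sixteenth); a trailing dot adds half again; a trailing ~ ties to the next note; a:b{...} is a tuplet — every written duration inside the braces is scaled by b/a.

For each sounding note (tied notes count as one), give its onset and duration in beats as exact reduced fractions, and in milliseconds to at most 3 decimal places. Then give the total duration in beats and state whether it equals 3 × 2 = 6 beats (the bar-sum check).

1) 0.0ms=0b +150.943ms=2/5b
2) 150.943ms=2/5b +150.943ms=2/5b
3) 301.887ms=4/5b +150.943ms=2/5b
4) 452.83ms=6/5b +150.943ms=2/5b
5) 603.774ms=8/5b +150.943ms=2/5b
6) 754.717ms=2b +452.83ms=6/5b
7) 1207.547ms=16/5b +75.472ms=1/5b
8) 1283.019ms=17/5b +75.472ms=1/5b
9) 1358.491ms=18/5b +150.943ms=2/5b
10) 1509.434ms=4b +377.358ms=1b
11) 1886.792ms=5b +188.679ms=1/2b
12) 2075.472ms=11/2b +94.34ms=1/4b
13) 2169.811ms=23/4b +94.34ms=1/4b
Σ=6b of 6 (159bpm 2/4) — PASS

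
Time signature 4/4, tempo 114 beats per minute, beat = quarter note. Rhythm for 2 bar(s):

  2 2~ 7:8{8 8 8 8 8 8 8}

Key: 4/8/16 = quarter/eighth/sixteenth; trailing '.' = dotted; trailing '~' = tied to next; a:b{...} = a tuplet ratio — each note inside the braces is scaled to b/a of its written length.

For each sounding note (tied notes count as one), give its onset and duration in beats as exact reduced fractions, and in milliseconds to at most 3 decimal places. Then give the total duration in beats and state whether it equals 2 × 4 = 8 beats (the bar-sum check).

1) 0.0ms=0b +1052.632ms=2b
2) 1052.632ms=2b +1353.383ms=18/7b
3) 2406.015ms=32/7b +300.752ms=4/7b
4) 2706.767ms=36/7b +300.752ms=4/7b
5) 3007.519ms=40/7b +300.752ms=4/7b
6) 3308.271ms=44/7b +300.752ms=4/7b
7) 3609.023ms=48/7b +300.752ms=4/7b
8) 3909.774ms=52/7b +300.752ms=4/7b
Σ=8b of 8 (114bpm 4/4) — PASS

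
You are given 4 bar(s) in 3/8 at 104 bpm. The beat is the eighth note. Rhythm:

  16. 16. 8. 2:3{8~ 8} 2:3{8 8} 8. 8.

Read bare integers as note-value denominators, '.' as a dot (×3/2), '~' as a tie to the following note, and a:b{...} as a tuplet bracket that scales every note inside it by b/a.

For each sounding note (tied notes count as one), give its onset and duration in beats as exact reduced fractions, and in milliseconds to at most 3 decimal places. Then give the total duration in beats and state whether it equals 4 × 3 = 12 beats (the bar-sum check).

1) 0.0ms=0b +432.692ms=3/4b
2) 432.692ms=3/4b +432.692ms=3/4b
3) 865.385ms=3/2b +865.385ms=3/2b
4) 1730.769ms=3b +1730.769ms=3b
5) 3461.538ms=6b +865.385ms=3/2b
6) 4326.923ms=15/2b +865.385ms=3/2b
7) 5192.308ms=9b +865.385ms=3/2b
8) 6057.692ms=21/2b +865.385ms=3/2b
Σ=12b of 12 (104bpm 3/8) — PASS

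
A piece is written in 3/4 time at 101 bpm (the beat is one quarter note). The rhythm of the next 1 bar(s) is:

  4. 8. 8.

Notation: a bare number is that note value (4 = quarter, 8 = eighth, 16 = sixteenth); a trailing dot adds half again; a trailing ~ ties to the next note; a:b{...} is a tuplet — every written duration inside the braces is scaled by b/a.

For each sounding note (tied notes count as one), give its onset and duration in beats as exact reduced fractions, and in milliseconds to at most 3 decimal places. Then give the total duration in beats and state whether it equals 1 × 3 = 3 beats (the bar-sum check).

1) 0.0ms=0b +891.089ms=3/2b
2) 891.089ms=3/2b +445.545ms=3/4b
3) 1336.634ms=9/4b +445.545ms=3/4b
Σ=3b of 3 (101bpm 3/4) — PASS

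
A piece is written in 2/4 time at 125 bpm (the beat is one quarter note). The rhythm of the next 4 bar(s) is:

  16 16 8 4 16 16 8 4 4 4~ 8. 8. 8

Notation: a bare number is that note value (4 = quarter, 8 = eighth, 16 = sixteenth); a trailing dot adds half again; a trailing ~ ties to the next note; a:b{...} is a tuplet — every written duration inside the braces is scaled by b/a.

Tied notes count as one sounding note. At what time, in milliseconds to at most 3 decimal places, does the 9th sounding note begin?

1. 0.0ms @ 0 + 120.0ms (1/4)
2. 120.0ms @ 1/4 + 120.0ms (1/4)
3. 240.0ms @ 1/2 + 240.0ms (1/2)
4. 480.0ms @ 1 + 480.0ms (1)
5. 960.0ms @ 2 + 120.0ms (1/4)
6. 1080.0ms @ 9/4 + 120.0ms (1/4)
7. 1200.0ms @ 5/2 + 240.0ms (1/2)
8. 1440.0ms @ 3 + 480.0ms (1)
9. 1920.0ms @ 4 + 480.0ms (1)
10. 2400.0ms @ 5 + 840.0ms (7/4)
11. 3240.0ms @ 27/4 + 360.0ms (3/4)
12. 3600.0ms @ 15/2 + 240.0ms (1/2)

note 9 onset = 4b = 1920.0ms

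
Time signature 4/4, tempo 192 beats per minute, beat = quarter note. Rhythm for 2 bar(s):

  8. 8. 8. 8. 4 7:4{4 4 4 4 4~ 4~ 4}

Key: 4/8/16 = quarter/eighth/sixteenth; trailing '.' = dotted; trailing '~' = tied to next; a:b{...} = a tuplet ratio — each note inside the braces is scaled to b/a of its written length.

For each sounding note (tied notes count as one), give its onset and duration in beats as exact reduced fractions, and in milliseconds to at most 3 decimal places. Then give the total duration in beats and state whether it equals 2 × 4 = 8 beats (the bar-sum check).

1) 0.0ms=0b +234.375ms=3/4b
2) 234.375ms=3/4b +234.375ms=3/4b
3) 468.75ms=3/2b +234.375ms=3/4b
4) 703.125ms=9/4b +234.375ms=3/4b
5) 937.5ms=3b +312.5ms=1b
6) 1250.0ms=4b +178.571ms=4/7b
7) 1428.571ms=32/7b +178.571ms=4/7b
8) 1607.143ms=36/7b +178.571ms=4/7b
9) 1785.714ms=40/7b +178.571ms=4/7b
10) 1964.286ms=44/7b +535.714ms=12/7b
Σ=8b of 8 (192bpm 4/4) — PASS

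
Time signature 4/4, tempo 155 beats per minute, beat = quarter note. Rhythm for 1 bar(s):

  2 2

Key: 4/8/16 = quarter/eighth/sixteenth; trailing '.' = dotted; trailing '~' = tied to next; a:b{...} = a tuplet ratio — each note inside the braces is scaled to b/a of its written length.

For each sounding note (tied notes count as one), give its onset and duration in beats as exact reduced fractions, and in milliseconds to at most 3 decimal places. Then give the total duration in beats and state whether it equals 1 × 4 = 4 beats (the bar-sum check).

1) 0.0ms=0b +774.194ms=2b
2) 774.194ms=2b +774.194ms=2b
Σ=4b of 4 (155bpm 4/4) — PASS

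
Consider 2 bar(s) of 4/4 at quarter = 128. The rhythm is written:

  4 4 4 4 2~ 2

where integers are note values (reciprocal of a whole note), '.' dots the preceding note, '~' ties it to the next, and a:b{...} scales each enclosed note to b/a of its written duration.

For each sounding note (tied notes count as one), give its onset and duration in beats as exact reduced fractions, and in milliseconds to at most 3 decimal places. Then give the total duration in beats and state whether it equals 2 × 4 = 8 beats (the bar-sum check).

1) 0.0ms=0b +468.75ms=1b
2) 468.75ms=1b +468.75ms=1b
3) 937.5ms=2b +468.75ms=1b
4) 1406.25ms=3b +468.75ms=1b
5) 1875.0ms=4b +1875.0ms=4b
Σ=8b of 8 (128bpm 4/4) — PASS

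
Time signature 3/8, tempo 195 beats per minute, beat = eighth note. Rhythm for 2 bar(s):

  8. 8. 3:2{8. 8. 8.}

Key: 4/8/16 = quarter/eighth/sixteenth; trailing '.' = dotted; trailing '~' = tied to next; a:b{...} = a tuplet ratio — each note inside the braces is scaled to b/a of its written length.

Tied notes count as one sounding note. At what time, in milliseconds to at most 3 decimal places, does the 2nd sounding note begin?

1. 0.0ms @ 0 + 461.538ms (3/2)
2. 461.538ms @ 3/2 + 461.538ms (3/2)
3. 923.077ms @ 3 + 307.692ms (1)
4. 1230.769ms @ 4 + 307.692ms (1)
5. 1538.462ms @ 5 + 307.692ms (1)

note 2 onset = 3/2b = 461.538ms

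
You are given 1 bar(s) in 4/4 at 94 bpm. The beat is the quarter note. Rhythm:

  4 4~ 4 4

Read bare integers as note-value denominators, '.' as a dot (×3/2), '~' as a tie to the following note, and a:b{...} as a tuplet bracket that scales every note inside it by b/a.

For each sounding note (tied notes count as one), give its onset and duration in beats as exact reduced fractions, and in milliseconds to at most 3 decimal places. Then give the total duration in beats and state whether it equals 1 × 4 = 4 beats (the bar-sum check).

1) 0.0ms=0b +638.298ms=1b
2) 638.298ms=1b +1276.596ms=2b
3) 1914.894ms=3b +638.298ms=1b
Σ=4b of 4 (94bpm 4/4) — PASS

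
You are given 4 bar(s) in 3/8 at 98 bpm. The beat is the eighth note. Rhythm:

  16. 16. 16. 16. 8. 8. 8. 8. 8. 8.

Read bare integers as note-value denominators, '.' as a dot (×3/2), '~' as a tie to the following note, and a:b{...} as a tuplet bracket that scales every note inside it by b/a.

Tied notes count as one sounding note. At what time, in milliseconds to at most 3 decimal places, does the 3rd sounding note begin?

note 3 onset = 3/2b = 918.367ms

1. 0.0ms @ 0 + 459.184ms (3/4)
2. 459.184ms @ 3/4 + 459.184ms (3/4)
3. 918.367ms @ 3/2 + 459.184ms (3/4)
4. 1377.551ms @ 9/4 + 459.184ms (3/4)
5. 1836.735ms @ 3 + 918.367ms (3/2)
6. 2755.102ms @ 9/2 + 918.367ms (3/2)
7. 3673.469ms @ 6 + 918.367ms (3/2)
8. 4591.837ms @ 15/2 + 918.367ms (3/2)
9. 5510.204ms @ 9 + 918.367ms (3/2)
10. 6428.571ms @ 21/2 + 918.367ms (3/2)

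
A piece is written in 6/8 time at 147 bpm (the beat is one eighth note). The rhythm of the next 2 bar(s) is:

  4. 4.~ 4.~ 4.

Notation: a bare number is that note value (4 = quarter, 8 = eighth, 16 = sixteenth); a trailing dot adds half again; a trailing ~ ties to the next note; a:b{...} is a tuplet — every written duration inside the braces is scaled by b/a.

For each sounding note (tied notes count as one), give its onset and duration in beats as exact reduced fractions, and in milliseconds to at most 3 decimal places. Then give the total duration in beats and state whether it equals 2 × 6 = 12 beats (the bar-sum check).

1) 0.0ms=0b +1224.49ms=3b
2) 1224.49ms=3b +3673.469ms=9b
Σ=12b of 12 (147bpm 6/8) — PASS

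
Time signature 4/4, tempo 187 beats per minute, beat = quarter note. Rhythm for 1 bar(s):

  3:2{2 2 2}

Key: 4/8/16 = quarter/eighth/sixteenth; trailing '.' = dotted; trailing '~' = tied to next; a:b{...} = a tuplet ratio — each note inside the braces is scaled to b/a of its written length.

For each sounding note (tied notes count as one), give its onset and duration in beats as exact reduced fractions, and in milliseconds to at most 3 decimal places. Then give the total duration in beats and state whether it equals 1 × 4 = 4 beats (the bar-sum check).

1) 0.0ms=0b +427.807ms=4/3b
2) 427.807ms=4/3b +427.807ms=4/3b
3) 855.615ms=8/3b +427.807ms=4/3b
Σ=4b of 4 (187bpm 4/4) — PASS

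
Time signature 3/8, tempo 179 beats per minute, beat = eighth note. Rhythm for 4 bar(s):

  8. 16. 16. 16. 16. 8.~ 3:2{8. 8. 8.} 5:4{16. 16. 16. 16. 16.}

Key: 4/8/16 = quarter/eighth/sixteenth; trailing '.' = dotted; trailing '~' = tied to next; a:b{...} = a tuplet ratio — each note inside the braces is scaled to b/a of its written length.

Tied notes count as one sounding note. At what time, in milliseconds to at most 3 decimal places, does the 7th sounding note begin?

note 7 onset = 7b = 2346.369ms

1. 0.0ms @ 0 + 502.793ms (3/2)
2. 502.793ms @ 3/2 + 251.397ms (3/4)
3. 754.19ms @ 9/4 + 251.397ms (3/4)
4. 1005.587ms @ 3 + 251.397ms (3/4)
5. 1256.983ms @ 15/4 + 251.397ms (3/4)
6. 1508.38ms @ 9/2 + 837.989ms (5/2)
7. 2346.369ms @ 7 + 335.196ms (1)
8. 2681.564ms @ 8 + 335.196ms (1)
9. 3016.76ms @ 9 + 201.117ms (3/5)
10. 3217.877ms @ 48/5 + 201.117ms (3/5)
11. 3418.994ms @ 51/5 + 201.117ms (3/5)
12. 3620.112ms @ 54/5 + 201.117ms (3/5)
13. 3821.229ms @ 57/5 + 201.117ms (3/5)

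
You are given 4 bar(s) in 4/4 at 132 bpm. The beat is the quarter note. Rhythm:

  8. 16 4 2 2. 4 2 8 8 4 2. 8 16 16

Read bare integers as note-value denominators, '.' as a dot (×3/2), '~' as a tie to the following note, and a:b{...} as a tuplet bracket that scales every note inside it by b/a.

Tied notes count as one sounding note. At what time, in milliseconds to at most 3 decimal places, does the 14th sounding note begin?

1. 0.0ms @ 0 + 340.909ms (3/4)
2. 340.909ms @ 3/4 + 113.636ms (1/4)
3. 454.545ms @ 1 + 454.545ms (1)
4. 909.091ms @ 2 + 909.091ms (2)
5. 1818.182ms @ 4 + 1363.636ms (3)
6. 3181.818ms @ 7 + 454.545ms (1)
7. 3636.364ms @ 8 + 909.091ms (2)
8. 4545.455ms @ 10 + 227.273ms (1/2)
9. 4772.727ms @ 21/2 + 227.273ms (1/2)
10. 5000.0ms @ 11 + 454.545ms (1)
11. 5454.545ms @ 12 + 1363.636ms (3)
12. 6818.182ms @ 15 + 227.273ms (1/2)
13. 7045.455ms @ 31/2 + 113.636ms (1/4)
14. 7159.091ms @ 63/4 + 113.636ms (1/4)

note 14 onset = 63/4b = 7159.091ms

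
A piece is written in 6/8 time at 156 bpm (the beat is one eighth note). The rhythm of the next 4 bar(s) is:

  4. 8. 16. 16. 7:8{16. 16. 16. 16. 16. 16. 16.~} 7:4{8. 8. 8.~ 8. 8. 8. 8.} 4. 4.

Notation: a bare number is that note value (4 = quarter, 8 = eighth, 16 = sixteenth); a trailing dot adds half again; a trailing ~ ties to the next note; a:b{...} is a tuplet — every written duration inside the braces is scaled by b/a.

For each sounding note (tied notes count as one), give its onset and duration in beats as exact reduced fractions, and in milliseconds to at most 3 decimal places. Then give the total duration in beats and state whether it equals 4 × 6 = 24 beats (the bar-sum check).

1) 0.0ms=0b +1153.846ms=3b
2) 1153.846ms=3b +576.923ms=3/2b
3) 1730.769ms=9/2b +288.462ms=3/4b
4) 2019.231ms=21/4b +288.462ms=3/4b
5) 2307.692ms=6b +329.67ms=6/7b
6) 2637.363ms=48/7b +329.67ms=6/7b
7) 2967.033ms=54/7b +329.67ms=6/7b
8) 3296.703ms=60/7b +329.67ms=6/7b
9) 3626.374ms=66/7b +329.67ms=6/7b
10) 3956.044ms=72/7b +329.67ms=6/7b
11) 4285.714ms=78/7b +659.341ms=12/7b
12) 4945.055ms=90/7b +329.67ms=6/7b
13) 5274.725ms=96/7b +659.341ms=12/7b
14) 5934.066ms=108/7b +329.67ms=6/7b
15) 6263.736ms=114/7b +329.67ms=6/7b
16) 6593.407ms=120/7b +329.67ms=6/7b
17) 6923.077ms=18b +1153.846ms=3b
18) 8076.923ms=21b +1153.846ms=3b
Σ=24b of 24 (156bpm 6/8) — PASS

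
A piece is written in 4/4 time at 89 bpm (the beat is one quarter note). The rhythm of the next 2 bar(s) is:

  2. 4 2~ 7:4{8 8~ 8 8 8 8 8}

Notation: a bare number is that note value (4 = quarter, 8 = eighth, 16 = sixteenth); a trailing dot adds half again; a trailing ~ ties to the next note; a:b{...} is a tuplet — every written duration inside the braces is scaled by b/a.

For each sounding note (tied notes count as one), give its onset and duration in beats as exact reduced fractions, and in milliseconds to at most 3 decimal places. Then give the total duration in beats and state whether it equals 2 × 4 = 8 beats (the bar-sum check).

1) 0.0ms=0b +2022.472ms=3b
2) 2022.472ms=3b +674.157ms=1b
3) 2696.629ms=4b +1540.931ms=16/7b
4) 4237.56ms=44/7b +385.233ms=4/7b
5) 4622.793ms=48/7b +192.616ms=2/7b
6) 4815.409ms=50/7b +192.616ms=2/7b
7) 5008.026ms=52/7b +192.616ms=2/7b
8) 5200.642ms=54/7b +192.616ms=2/7b
Σ=8b of 8 (89bpm 4/4) — PASS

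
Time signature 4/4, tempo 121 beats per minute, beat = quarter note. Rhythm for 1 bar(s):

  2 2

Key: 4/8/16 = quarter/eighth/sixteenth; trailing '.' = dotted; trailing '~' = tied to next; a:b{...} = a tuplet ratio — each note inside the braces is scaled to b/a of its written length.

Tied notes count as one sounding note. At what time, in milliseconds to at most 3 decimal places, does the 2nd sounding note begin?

1. 0.0ms @ 0 + 991.736ms (2)
2. 991.736ms @ 2 + 991.736ms (2)

note 2 onset = 2b = 991.736ms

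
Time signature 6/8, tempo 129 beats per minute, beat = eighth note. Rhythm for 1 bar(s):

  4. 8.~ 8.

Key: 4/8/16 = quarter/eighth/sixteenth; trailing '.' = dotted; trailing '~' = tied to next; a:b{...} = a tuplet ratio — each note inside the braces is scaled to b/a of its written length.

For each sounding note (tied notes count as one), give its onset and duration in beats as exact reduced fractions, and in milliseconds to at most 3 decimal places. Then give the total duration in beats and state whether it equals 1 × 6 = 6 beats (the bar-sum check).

1) 0.0ms=0b +1395.349ms=3b
2) 1395.349ms=3b +1395.349ms=3b
Σ=6b of 6 (129bpm 6/8) — PASS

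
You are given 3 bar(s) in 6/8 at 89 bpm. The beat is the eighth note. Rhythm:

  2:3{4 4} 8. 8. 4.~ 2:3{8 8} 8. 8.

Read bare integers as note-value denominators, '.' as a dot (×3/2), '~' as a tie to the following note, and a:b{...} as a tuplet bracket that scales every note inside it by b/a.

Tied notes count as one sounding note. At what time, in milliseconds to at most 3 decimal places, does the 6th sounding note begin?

1. 0.0ms @ 0 + 2022.472ms (3)
2. 2022.472ms @ 3 + 2022.472ms (3)
3. 4044.944ms @ 6 + 1011.236ms (3/2)
4. 5056.18ms @ 15/2 + 1011.236ms (3/2)
5. 6067.416ms @ 9 + 3033.708ms (9/2)
6. 9101.124ms @ 27/2 + 1011.236ms (3/2)
7. 10112.36ms @ 15 + 1011.236ms (3/2)
8. 11123.596ms @ 33/2 + 1011.236ms (3/2)

note 6 onset = 27/2b = 9101.124ms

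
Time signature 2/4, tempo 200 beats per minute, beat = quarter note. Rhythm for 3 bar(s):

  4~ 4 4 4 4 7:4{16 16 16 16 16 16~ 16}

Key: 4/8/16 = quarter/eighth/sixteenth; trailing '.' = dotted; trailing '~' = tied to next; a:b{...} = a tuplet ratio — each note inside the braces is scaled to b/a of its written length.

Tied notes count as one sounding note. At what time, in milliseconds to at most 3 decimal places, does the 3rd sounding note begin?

1. 0.0ms @ 0 + 600.0ms (2)
2. 600.0ms @ 2 + 300.0ms (1)
3. 900.0ms @ 3 + 300.0ms (1)
4. 1200.0ms @ 4 + 300.0ms (1)
5. 1500.0ms @ 5 + 42.857ms (1/7)
6. 1542.857ms @ 36/7 + 42.857ms (1/7)
7. 1585.714ms @ 37/7 + 42.857ms (1/7)
8. 1628.571ms @ 38/7 + 42.857ms (1/7)
9. 1671.429ms @ 39/7 + 42.857ms (1/7)
10. 1714.286ms @ 40/7 + 85.714ms (2/7)

note 3 onset = 3b = 900.0ms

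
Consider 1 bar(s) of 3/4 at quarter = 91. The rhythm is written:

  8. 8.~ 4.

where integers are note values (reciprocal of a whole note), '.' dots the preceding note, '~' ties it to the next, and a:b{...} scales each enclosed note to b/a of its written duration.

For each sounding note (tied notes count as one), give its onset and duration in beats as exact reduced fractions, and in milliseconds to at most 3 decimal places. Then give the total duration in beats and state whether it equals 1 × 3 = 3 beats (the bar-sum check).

1) 0.0ms=0b +494.505ms=3/4b
2) 494.505ms=3/4b +1483.516ms=9/4b
Σ=3b of 3 (91bpm 3/4) — PASS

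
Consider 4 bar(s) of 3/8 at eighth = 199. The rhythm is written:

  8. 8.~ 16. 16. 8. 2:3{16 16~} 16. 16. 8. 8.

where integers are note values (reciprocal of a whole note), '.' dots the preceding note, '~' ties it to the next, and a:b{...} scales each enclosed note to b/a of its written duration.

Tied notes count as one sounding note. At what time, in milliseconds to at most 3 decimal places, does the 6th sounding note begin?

1. 0.0ms @ 0 + 452.261ms (3/2)
2. 452.261ms @ 3/2 + 678.392ms (9/4)
3. 1130.653ms @ 15/4 + 226.131ms (3/4)
4. 1356.784ms @ 9/2 + 452.261ms (3/2)
5. 1809.045ms @ 6 + 226.131ms (3/4)
6. 2035.176ms @ 27/4 + 452.261ms (3/2)
7. 2487.437ms @ 33/4 + 226.131ms (3/4)
8. 2713.568ms @ 9 + 452.261ms (3/2)
9. 3165.829ms @ 21/2 + 452.261ms (3/2)

note 6 onset = 27/4b = 2035.176ms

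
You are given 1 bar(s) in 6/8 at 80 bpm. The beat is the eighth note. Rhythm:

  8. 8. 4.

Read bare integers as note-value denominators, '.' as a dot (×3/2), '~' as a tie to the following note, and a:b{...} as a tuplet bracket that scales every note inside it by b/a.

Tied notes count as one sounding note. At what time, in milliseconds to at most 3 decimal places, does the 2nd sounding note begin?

1. 0.0ms @ 0 + 1125.0ms (3/2)
2. 1125.0ms @ 3/2 + 1125.0ms (3/2)
3. 2250.0ms @ 3 + 2250.0ms (3)

note 2 onset = 3/2b = 1125.0ms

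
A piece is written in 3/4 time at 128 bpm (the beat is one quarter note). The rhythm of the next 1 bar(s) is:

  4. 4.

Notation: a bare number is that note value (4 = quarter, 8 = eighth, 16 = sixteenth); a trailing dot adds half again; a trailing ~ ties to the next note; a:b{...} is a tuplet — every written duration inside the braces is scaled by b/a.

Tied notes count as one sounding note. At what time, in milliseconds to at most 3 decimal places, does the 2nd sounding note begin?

note 2 onset = 3/2b = 703.125ms

1. 0.0ms @ 0 + 703.125ms (3/2)
2. 703.125ms @ 3/2 + 703.125ms (3/2)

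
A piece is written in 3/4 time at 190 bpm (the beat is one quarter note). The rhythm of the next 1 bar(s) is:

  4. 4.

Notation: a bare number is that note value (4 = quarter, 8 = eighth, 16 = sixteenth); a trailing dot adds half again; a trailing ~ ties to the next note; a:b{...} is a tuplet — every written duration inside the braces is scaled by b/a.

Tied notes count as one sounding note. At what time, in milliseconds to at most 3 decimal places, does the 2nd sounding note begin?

note 2 onset = 3/2b = 473.684ms

1. 0.0ms @ 0 + 473.684ms (3/2)
2. 473.684ms @ 3/2 + 473.684ms (3/2)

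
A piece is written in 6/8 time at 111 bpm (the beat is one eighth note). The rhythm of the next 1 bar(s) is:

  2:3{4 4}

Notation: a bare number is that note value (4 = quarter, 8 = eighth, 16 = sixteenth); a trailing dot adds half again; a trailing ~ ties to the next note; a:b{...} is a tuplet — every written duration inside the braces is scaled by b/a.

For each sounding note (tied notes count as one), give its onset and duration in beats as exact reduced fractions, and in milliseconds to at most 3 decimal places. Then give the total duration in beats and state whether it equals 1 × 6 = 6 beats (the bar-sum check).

1) 0.0ms=0b +1621.622ms=3b
2) 1621.622ms=3b +1621.622ms=3b
Σ=6b of 6 (111bpm 6/8) — PASS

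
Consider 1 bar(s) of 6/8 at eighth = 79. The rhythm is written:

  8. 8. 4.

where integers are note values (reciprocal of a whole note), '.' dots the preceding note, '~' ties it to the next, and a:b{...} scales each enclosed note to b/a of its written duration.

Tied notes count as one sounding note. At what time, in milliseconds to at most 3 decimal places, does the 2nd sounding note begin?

1. 0.0ms @ 0 + 1139.241ms (3/2)
2. 1139.241ms @ 3/2 + 1139.241ms (3/2)
3. 2278.481ms @ 3 + 2278.481ms (3)

note 2 onset = 3/2b = 1139.241ms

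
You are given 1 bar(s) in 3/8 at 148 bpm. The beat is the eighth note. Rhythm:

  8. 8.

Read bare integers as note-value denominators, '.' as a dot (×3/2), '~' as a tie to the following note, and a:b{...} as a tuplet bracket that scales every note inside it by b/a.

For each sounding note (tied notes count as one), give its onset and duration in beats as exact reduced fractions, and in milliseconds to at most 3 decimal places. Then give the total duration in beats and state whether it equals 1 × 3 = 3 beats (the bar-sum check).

1) 0.0ms=0b +608.108ms=3/2b
2) 608.108ms=3/2b +608.108ms=3/2b
Σ=3b of 3 (148bpm 3/8) — PASS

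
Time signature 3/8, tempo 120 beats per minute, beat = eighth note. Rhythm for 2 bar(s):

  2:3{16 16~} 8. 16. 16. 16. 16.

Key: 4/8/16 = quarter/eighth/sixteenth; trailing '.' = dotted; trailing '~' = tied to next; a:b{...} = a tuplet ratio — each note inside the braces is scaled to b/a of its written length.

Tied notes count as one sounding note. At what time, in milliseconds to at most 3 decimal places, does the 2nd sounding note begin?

note 2 onset = 3/4b = 375.0ms

1. 0.0ms @ 0 + 375.0ms (3/4)
2. 375.0ms @ 3/4 + 1125.0ms (9/4)
3. 1500.0ms @ 3 + 375.0ms (3/4)
4. 1875.0ms @ 15/4 + 375.0ms (3/4)
5. 2250.0ms @ 9/2 + 375.0ms (3/4)
6. 2625.0ms @ 21/4 + 375.0ms (3/4)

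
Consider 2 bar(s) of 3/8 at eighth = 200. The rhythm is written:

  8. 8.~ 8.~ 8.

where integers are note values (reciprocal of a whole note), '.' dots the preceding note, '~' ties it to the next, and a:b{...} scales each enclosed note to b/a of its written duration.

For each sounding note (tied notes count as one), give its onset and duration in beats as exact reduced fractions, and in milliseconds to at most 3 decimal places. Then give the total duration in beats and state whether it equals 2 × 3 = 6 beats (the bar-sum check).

1) 0.0ms=0b +450.0ms=3/2b
2) 450.0ms=3/2b +1350.0ms=9/2b
Σ=6b of 6 (200bpm 3/8) — PASS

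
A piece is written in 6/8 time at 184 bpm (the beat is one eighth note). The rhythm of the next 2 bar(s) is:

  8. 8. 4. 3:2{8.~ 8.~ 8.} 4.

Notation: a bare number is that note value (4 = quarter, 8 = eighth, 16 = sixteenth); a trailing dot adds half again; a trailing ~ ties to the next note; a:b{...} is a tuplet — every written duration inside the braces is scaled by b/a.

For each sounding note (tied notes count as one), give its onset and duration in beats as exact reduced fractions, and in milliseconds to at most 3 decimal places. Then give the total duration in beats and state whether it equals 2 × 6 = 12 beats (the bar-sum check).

1) 0.0ms=0b +489.13ms=3/2b
2) 489.13ms=3/2b +489.13ms=3/2b
3) 978.261ms=3b +978.261ms=3b
4) 1956.522ms=6b +978.261ms=3b
5) 2934.783ms=9b +978.261ms=3b
Σ=12b of 12 (184bpm 6/8) — PASS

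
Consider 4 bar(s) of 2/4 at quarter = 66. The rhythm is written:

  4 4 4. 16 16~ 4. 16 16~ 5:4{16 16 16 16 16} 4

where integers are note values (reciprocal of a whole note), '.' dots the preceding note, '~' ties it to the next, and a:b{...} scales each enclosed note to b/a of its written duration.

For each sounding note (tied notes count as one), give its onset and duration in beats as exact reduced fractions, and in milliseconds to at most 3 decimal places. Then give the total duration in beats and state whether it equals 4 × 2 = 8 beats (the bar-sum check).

1) 0.0ms=0b +909.091ms=1b
2) 909.091ms=1b +909.091ms=1b
3) 1818.182ms=2b +1363.636ms=3/2b
4) 3181.818ms=7/2b +227.273ms=1/4b
5) 3409.091ms=15/4b +1590.909ms=7/4b
6) 5000.0ms=11/2b +227.273ms=1/4b
7) 5227.273ms=23/4b +409.091ms=9/20b
8) 5636.364ms=31/5b +181.818ms=1/5b
9) 5818.182ms=32/5b +181.818ms=1/5b
10) 6000.0ms=33/5b +181.818ms=1/5b
11) 6181.818ms=34/5b +181.818ms=1/5b
12) 6363.636ms=7b +909.091ms=1b
Σ=8b of 8 (66bpm 2/4) — PASS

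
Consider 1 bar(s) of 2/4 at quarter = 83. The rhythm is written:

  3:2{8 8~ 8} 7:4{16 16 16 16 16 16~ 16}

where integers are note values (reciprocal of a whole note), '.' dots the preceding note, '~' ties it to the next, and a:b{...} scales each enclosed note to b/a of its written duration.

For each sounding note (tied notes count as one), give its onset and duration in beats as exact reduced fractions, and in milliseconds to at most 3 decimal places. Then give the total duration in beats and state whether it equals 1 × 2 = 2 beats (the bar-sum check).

1) 0.0ms=0b +240.964ms=1/3b
2) 240.964ms=1/3b +481.928ms=2/3b
3) 722.892ms=1b +103.27ms=1/7b
4) 826.162ms=8/7b +103.27ms=1/7b
5) 929.432ms=9/7b +103.27ms=1/7b
6) 1032.702ms=10/7b +103.27ms=1/7b
7) 1135.972ms=11/7b +103.27ms=1/7b
8) 1239.243ms=12/7b +206.54ms=2/7b
Σ=2b of 2 (83bpm 2/4) — PASS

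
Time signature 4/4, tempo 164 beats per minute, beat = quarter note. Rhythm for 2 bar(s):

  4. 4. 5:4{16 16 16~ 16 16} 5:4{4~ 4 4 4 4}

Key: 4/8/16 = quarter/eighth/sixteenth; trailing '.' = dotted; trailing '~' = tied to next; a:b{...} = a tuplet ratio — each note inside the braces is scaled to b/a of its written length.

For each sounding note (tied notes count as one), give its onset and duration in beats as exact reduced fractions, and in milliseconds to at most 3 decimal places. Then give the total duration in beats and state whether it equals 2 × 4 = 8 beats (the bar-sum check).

1) 0.0ms=0b +548.78ms=3/2b
2) 548.78ms=3/2b +548.78ms=3/2b
3) 1097.561ms=3b +73.171ms=1/5b
4) 1170.732ms=16/5b +73.171ms=1/5b
5) 1243.902ms=17/5b +146.341ms=2/5b
6) 1390.244ms=19/5b +73.171ms=1/5b
7) 1463.415ms=4b +585.366ms=8/5b
8) 2048.78ms=28/5b +292.683ms=4/5b
9) 2341.463ms=32/5b +292.683ms=4/5b
10) 2634.146ms=36/5b +292.683ms=4/5b
Σ=8b of 8 (164bpm 4/4) — PASS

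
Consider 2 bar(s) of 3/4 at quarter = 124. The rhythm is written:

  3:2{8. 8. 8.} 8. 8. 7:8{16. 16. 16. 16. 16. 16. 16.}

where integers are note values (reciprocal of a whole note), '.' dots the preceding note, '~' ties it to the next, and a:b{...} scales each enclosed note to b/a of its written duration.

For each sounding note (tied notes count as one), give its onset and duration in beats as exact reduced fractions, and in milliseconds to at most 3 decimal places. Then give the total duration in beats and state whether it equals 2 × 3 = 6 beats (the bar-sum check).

1) 0.0ms=0b +241.935ms=1/2b
2) 241.935ms=1/2b +241.935ms=1/2b
3) 483.871ms=1b +241.935ms=1/2b
4) 725.806ms=3/2b +362.903ms=3/4b
5) 1088.71ms=9/4b +362.903ms=3/4b
6) 1451.613ms=3b +207.373ms=3/7b
7) 1658.986ms=24/7b +207.373ms=3/7b
8) 1866.359ms=27/7b +207.373ms=3/7b
9) 2073.733ms=30/7b +207.373ms=3/7b
10) 2281.106ms=33/7b +207.373ms=3/7b
11) 2488.479ms=36/7b +207.373ms=3/7b
12) 2695.853ms=39/7b +207.373ms=3/7b
Σ=6b of 6 (124bpm 3/4) — PASS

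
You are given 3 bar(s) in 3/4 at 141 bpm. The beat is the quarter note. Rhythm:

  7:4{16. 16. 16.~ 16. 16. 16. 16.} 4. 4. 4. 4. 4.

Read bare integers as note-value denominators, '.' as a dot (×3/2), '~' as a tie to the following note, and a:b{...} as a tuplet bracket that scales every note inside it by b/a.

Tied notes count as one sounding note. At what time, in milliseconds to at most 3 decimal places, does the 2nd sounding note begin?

note 2 onset = 3/14b = 91.185ms

1. 0.0ms @ 0 + 91.185ms (3/14)
2. 91.185ms @ 3/14 + 91.185ms (3/14)
3. 182.371ms @ 3/7 + 182.371ms (3/7)
4. 364.742ms @ 6/7 + 91.185ms (3/14)
5. 455.927ms @ 15/14 + 91.185ms (3/14)
6. 547.112ms @ 9/7 + 91.185ms (3/14)
7. 638.298ms @ 3/2 + 638.298ms (3/2)
8. 1276.596ms @ 3 + 638.298ms (3/2)
9. 1914.894ms @ 9/2 + 638.298ms (3/2)
10. 2553.191ms @ 6 + 638.298ms (3/2)
11. 3191.489ms @ 15/2 + 638.298ms (3/2)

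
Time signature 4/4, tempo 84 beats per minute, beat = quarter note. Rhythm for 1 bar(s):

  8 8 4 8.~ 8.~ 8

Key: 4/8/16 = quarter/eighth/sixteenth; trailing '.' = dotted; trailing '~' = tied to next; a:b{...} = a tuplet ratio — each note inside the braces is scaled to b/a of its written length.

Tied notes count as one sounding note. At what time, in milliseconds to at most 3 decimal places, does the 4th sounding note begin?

1. 0.0ms @ 0 + 357.143ms (1/2)
2. 357.143ms @ 1/2 + 357.143ms (1/2)
3. 714.286ms @ 1 + 714.286ms (1)
4. 1428.571ms @ 2 + 1428.571ms (2)

note 4 onset = 2b = 1428.571ms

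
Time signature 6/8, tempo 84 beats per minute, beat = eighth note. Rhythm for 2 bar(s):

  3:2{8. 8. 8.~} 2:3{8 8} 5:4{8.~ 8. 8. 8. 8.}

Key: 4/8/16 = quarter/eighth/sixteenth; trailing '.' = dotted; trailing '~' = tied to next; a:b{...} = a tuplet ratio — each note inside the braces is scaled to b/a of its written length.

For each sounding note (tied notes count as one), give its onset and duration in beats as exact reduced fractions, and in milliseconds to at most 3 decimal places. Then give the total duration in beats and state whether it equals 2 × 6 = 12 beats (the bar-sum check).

1) 0.0ms=0b +714.286ms=1b
2) 714.286ms=1b +714.286ms=1b
3) 1428.571ms=2b +1785.714ms=5/2b
4) 3214.286ms=9/2b +1071.429ms=3/2b
5) 4285.714ms=6b +1714.286ms=12/5b
6) 6000.0ms=42/5b +857.143ms=6/5b
7) 6857.143ms=48/5b +857.143ms=6/5b
8) 7714.286ms=54/5b +857.143ms=6/5b
Σ=12b of 12 (84bpm 6/8) — PASS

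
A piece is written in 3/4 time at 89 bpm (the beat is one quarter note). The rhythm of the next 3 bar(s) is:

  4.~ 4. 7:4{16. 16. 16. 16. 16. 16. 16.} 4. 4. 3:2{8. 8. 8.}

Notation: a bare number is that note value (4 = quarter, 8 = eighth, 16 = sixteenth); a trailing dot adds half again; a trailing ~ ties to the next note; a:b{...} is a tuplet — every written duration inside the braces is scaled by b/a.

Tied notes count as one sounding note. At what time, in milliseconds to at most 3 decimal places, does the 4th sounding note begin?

1. 0.0ms @ 0 + 2022.472ms (3)
2. 2022.472ms @ 3 + 144.462ms (3/14)
3. 2166.934ms @ 45/14 + 144.462ms (3/14)
4. 2311.396ms @ 24/7 + 144.462ms (3/14)
5. 2455.859ms @ 51/14 + 144.462ms (3/14)
6. 2600.321ms @ 27/7 + 144.462ms (3/14)
7. 2744.783ms @ 57/14 + 144.462ms (3/14)
8. 2889.246ms @ 30/7 + 144.462ms (3/14)
9. 3033.708ms @ 9/2 + 1011.236ms (3/2)
10. 4044.944ms @ 6 + 1011.236ms (3/2)
11. 5056.18ms @ 15/2 + 337.079ms (1/2)
12. 5393.258ms @ 8 + 337.079ms (1/2)
13. 5730.337ms @ 17/2 + 337.079ms (1/2)

note 4 onset = 24/7b = 2311.396ms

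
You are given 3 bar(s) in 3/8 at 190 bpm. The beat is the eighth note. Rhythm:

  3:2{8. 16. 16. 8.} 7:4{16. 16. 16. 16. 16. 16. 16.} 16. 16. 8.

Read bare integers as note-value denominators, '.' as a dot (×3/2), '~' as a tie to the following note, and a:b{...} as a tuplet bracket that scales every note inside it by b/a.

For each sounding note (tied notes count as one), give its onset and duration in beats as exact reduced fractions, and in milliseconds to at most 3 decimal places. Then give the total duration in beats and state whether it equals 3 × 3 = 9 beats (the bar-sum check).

1) 0.0ms=0b +315.789ms=1b
2) 315.789ms=1b +157.895ms=1/2b
3) 473.684ms=3/2b +157.895ms=1/2b
4) 631.579ms=2b +315.789ms=1b
5) 947.368ms=3b +135.338ms=3/7b
6) 1082.707ms=24/7b +135.338ms=3/7b
7) 1218.045ms=27/7b +135.338ms=3/7b
8) 1353.383ms=30/7b +135.338ms=3/7b
9) 1488.722ms=33/7b +135.338ms=3/7b
10) 1624.06ms=36/7b +135.338ms=3/7b
11) 1759.398ms=39/7b +135.338ms=3/7b
12) 1894.737ms=6b +236.842ms=3/4b
13) 2131.579ms=27/4b +236.842ms=3/4b
14) 2368.421ms=15/2b +473.684ms=3/2b
Σ=9b of 9 (190bpm 3/8) — PASS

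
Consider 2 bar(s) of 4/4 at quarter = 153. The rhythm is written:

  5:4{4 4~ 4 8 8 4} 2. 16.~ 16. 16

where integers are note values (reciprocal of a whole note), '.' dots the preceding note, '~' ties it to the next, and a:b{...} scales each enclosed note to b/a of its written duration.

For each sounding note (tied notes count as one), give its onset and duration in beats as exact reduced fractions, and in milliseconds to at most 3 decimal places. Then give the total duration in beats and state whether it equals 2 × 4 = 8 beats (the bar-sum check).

1) 0.0ms=0b +313.725ms=4/5b
2) 313.725ms=4/5b +627.451ms=8/5b
3) 941.176ms=12/5b +156.863ms=2/5b
4) 1098.039ms=14/5b +156.863ms=2/5b
5) 1254.902ms=16/5b +313.725ms=4/5b
6) 1568.627ms=4b +1176.471ms=3b
7) 2745.098ms=7b +294.118ms=3/4b
8) 3039.216ms=31/4b +98.039ms=1/4b
Σ=8b of 8 (153bpm 4/4) — PASS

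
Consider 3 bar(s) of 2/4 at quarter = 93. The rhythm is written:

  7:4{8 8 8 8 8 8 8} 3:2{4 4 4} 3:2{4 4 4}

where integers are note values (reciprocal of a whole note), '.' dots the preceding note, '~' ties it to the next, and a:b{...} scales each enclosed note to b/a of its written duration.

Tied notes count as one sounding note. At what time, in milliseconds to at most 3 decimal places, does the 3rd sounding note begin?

1. 0.0ms @ 0 + 184.332ms (2/7)
2. 184.332ms @ 2/7 + 184.332ms (2/7)
3. 368.664ms @ 4/7 + 184.332ms (2/7)
4. 552.995ms @ 6/7 + 184.332ms (2/7)
5. 737.327ms @ 8/7 + 184.332ms (2/7)
6. 921.659ms @ 10/7 + 184.332ms (2/7)
7. 1105.991ms @ 12/7 + 184.332ms (2/7)
8. 1290.323ms @ 2 + 430.108ms (2/3)
9. 1720.43ms @ 8/3 + 430.108ms (2/3)
10. 2150.538ms @ 10/3 + 430.108ms (2/3)
11. 2580.645ms @ 4 + 430.108ms (2/3)
12. 3010.753ms @ 14/3 + 430.108ms (2/3)
13. 3440.86ms @ 16/3 + 430.108ms (2/3)

note 3 onset = 4/7b = 368.664ms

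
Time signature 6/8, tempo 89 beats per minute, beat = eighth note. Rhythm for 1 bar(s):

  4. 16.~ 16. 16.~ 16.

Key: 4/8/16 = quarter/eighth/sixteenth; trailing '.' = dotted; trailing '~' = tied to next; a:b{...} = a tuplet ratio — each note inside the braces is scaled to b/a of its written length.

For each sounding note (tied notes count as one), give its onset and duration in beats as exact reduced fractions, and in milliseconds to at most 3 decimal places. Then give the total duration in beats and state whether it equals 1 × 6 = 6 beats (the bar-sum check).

1) 0.0ms=0b +2022.472ms=3b
2) 2022.472ms=3b +1011.236ms=3/2b
3) 3033.708ms=9/2b +1011.236ms=3/2b
Σ=6b of 6 (89bpm 6/8) — PASS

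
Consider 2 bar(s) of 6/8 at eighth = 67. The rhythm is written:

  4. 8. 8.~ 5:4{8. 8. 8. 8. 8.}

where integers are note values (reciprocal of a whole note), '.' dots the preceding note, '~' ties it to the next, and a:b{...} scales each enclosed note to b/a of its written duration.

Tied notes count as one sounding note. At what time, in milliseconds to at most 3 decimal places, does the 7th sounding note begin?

note 7 onset = 54/5b = 9671.642ms

1. 0.0ms @ 0 + 2686.567ms (3)
2. 2686.567ms @ 3 + 1343.284ms (3/2)
3. 4029.851ms @ 9/2 + 2417.91ms (27/10)
4. 6447.761ms @ 36/5 + 1074.627ms (6/5)
5. 7522.388ms @ 42/5 + 1074.627ms (6/5)
6. 8597.015ms @ 48/5 + 1074.627ms (6/5)
7. 9671.642ms @ 54/5 + 1074.627ms (6/5)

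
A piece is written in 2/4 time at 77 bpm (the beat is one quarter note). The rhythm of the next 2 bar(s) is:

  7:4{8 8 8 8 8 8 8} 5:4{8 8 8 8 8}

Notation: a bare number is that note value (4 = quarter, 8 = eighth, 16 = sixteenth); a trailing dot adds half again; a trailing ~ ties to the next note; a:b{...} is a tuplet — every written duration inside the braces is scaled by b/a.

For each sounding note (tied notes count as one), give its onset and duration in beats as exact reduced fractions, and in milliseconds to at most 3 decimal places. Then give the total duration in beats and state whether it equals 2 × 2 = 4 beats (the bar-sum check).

1) 0.0ms=0b +222.635ms=2/7b
2) 222.635ms=2/7b +222.635ms=2/7b
3) 445.269ms=4/7b +222.635ms=2/7b
4) 667.904ms=6/7b +222.635ms=2/7b
5) 890.538ms=8/7b +222.635ms=2/7b
6) 1113.173ms=10/7b +222.635ms=2/7b
7) 1335.807ms=12/7b +222.635ms=2/7b
8) 1558.442ms=2b +311.688ms=2/5b
9) 1870.13ms=12/5b +311.688ms=2/5b
10) 2181.818ms=14/5b +311.688ms=2/5b
11) 2493.506ms=16/5b +311.688ms=2/5b
12) 2805.195ms=18/5b +311.688ms=2/5b
Σ=4b of 4 (77bpm 2/4) — PASS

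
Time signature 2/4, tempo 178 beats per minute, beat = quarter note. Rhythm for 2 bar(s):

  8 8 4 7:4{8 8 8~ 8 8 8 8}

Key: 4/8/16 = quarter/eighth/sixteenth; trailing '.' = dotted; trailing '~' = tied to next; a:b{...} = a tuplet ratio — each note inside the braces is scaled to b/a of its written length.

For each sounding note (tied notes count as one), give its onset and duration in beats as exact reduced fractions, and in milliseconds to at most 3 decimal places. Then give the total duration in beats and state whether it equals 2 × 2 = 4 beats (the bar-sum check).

1) 0.0ms=0b +168.539ms=1/2b
2) 168.539ms=1/2b +168.539ms=1/2b
3) 337.079ms=1b +337.079ms=1b
4) 674.157ms=2b +96.308ms=2/7b
5) 770.465ms=16/7b +96.308ms=2/7b
6) 866.774ms=18/7b +192.616ms=4/7b
7) 1059.39ms=22/7b +96.308ms=2/7b
8) 1155.698ms=24/7b +96.308ms=2/7b
9) 1252.006ms=26/7b +96.308ms=2/7b
Σ=4b of 4 (178bpm 2/4) — PASS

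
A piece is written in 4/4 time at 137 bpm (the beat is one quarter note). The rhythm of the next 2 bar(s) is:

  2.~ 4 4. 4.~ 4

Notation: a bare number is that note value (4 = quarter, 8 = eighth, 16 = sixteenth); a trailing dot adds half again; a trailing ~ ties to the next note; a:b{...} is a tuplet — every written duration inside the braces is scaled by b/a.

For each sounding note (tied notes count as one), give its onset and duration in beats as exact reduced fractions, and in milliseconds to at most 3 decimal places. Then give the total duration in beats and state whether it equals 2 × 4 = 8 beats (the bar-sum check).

1) 0.0ms=0b +1751.825ms=4b
2) 1751.825ms=4b +656.934ms=3/2b
3) 2408.759ms=11/2b +1094.891ms=5/2b
Σ=8b of 8 (137bpm 4/4) — PASS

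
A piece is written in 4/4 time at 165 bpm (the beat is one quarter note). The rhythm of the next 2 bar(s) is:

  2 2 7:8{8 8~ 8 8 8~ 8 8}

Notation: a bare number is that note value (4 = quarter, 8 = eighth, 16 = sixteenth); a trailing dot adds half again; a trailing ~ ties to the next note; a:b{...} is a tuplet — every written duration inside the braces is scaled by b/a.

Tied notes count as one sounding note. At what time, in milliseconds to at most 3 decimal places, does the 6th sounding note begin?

note 6 onset = 44/7b = 2285.714ms

1. 0.0ms @ 0 + 727.273ms (2)
2. 727.273ms @ 2 + 727.273ms (2)
3. 1454.545ms @ 4 + 207.792ms (4/7)
4. 1662.338ms @ 32/7 + 415.584ms (8/7)
5. 2077.922ms @ 40/7 + 207.792ms (4/7)
6. 2285.714ms @ 44/7 + 415.584ms (8/7)
7. 2701.299ms @ 52/7 + 207.792ms (4/7)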